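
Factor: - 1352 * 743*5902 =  -2^4*13^3*227^1 * 743^1 = -5928771472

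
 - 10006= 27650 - 37656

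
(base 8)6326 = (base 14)12aa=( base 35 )2NV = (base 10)3286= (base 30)3JG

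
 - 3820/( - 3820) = 1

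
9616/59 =9616/59=162.98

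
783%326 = 131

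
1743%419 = 67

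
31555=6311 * 5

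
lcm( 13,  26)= 26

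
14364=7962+6402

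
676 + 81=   757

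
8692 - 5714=2978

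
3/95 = 3/95 = 0.03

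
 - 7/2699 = -7/2699 = - 0.00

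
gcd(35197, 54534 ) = 61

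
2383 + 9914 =12297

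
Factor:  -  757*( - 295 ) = 223315 = 5^1*59^1*757^1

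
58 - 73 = -15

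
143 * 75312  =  10769616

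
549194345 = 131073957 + 418120388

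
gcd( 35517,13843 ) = 1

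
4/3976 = 1/994=0.00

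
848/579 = 848/579 = 1.46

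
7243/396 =7243/396 = 18.29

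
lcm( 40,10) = 40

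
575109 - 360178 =214931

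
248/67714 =124/33857 = 0.00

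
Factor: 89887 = 7^1*12841^1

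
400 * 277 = 110800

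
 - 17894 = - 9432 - 8462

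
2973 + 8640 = 11613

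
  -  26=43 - 69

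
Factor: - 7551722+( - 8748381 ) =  - 16300103^1 =-  16300103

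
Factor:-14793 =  - 3^1 *4931^1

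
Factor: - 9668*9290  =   - 89815720 = - 2^3*5^1*929^1*2417^1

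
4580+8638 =13218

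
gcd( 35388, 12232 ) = 4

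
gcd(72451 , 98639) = 1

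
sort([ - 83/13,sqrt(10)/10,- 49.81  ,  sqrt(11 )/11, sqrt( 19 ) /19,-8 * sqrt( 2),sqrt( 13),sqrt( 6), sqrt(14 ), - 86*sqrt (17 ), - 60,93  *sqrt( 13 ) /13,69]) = [-86*sqrt(17), - 60,-49.81, - 8*sqrt(2), - 83/13, sqrt (19)/19,sqrt(11) /11, sqrt(10 )/10, sqrt( 6 ),sqrt( 13 ), sqrt(14), 93 * sqrt( 13 ) /13,69]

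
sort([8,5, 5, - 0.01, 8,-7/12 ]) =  [ - 7/12,-0.01, 5, 5, 8,8 ]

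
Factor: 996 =2^2*3^1*83^1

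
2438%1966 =472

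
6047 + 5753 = 11800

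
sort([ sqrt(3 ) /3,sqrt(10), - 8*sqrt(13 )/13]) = [ - 8*sqrt(13)/13,  sqrt (3 ) /3, sqrt( 10 )]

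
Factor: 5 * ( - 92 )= - 460 = - 2^2 * 5^1 * 23^1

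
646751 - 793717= - 146966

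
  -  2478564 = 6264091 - 8742655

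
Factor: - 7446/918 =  - 73/9=- 3^( - 2 )*73^1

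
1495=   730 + 765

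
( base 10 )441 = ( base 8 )671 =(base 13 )27c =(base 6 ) 2013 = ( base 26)GP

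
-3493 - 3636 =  - 7129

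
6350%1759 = 1073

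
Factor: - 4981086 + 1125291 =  - 3855795 = - 3^1*5^1 * 257053^1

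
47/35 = 1 + 12/35 =1.34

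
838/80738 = 419/40369 = 0.01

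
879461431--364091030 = 1243552461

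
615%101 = 9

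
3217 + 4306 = 7523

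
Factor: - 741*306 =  - 2^1*3^3 * 13^1*17^1*19^1  =  - 226746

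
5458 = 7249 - 1791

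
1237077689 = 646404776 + 590672913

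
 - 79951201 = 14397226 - 94348427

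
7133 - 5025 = 2108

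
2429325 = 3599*675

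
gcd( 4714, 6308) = 2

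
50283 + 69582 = 119865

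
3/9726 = 1/3242 = 0.00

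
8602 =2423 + 6179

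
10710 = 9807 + 903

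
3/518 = 3/518 = 0.01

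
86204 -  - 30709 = 116913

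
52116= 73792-21676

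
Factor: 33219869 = 103^1*322523^1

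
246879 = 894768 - 647889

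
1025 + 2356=3381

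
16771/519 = 32+163/519 = 32.31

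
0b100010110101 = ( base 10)2229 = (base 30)2e9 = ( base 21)513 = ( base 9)3046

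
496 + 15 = 511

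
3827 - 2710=1117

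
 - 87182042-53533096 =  - 140715138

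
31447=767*41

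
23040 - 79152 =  - 56112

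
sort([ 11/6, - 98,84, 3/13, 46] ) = [ - 98, 3/13,11/6 , 46, 84] 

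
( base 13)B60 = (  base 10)1937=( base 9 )2582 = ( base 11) 1501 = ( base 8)3621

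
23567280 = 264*89270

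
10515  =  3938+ 6577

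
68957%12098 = 8467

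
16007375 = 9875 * 1621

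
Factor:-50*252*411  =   - 5178600 =- 2^3*3^3*5^2*7^1*137^1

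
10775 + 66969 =77744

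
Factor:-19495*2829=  - 3^1*5^1 * 7^1*23^1*41^1*557^1 = - 55151355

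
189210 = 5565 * 34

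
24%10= 4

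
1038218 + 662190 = 1700408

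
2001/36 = 667/12 = 55.58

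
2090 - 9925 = -7835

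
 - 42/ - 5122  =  21/2561 = 0.01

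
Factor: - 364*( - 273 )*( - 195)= - 2^2*3^2 * 5^1*7^2*13^3 = - 19377540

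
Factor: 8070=2^1 * 3^1*5^1*269^1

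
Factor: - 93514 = -2^1*46757^1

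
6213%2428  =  1357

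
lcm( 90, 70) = 630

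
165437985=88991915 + 76446070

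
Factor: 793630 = 2^1*5^1*19^1* 4177^1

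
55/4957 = 55/4957=0.01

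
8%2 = 0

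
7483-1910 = 5573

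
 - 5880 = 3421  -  9301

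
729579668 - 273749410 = 455830258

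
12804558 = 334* 38337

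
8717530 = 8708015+9515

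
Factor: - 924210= - 2^1*3^4*5^1*7^1*163^1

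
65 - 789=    - 724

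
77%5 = 2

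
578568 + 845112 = 1423680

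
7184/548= 13 + 15/137 = 13.11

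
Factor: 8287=8287^1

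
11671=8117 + 3554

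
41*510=20910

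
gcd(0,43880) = 43880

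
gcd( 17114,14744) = 2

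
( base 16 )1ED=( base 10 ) 493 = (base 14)273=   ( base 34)eh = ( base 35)e3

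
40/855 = 8/171 = 0.05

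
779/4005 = 779/4005 = 0.19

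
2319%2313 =6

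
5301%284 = 189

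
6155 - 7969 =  - 1814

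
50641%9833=1476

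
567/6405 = 27/305 =0.09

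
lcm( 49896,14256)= 99792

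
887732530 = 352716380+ 535016150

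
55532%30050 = 25482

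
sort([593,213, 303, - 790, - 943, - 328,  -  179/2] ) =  [- 943, - 790, - 328, - 179/2,  213 , 303 , 593]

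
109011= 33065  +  75946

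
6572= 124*53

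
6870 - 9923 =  - 3053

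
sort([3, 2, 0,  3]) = [0, 2, 3, 3]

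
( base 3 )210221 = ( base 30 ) jm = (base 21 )174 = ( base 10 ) 592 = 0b1001010000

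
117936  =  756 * 156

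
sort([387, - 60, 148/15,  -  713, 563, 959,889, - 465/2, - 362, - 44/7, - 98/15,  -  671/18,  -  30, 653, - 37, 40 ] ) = [ - 713, - 362, - 465/2, - 60, - 671/18, - 37,-30, - 98/15, - 44/7, 148/15,40,387 , 563,653, 889, 959] 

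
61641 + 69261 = 130902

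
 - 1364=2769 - 4133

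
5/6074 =5/6074 = 0.00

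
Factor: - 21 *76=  - 1596 = - 2^2*3^1*7^1*19^1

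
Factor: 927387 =3^2*103043^1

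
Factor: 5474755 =5^1*11^1*13^2*19^1*31^1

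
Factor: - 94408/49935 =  - 2^3 * 3^(  -  1) * 5^(  -  1)*3329^( - 1)*11801^1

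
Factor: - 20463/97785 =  -3^( - 1 )*5^( - 1) * 19^1*41^(  -  1)*53^( -1 )*359^1= - 6821/32595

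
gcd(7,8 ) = 1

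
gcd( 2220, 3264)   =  12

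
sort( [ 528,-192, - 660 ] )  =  [ - 660, - 192,528]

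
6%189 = 6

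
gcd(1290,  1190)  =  10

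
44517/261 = 14839/87  =  170.56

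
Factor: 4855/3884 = 2^( - 2)*5^1 = 5/4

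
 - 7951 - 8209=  - 16160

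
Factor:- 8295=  - 3^1*5^1*7^1*79^1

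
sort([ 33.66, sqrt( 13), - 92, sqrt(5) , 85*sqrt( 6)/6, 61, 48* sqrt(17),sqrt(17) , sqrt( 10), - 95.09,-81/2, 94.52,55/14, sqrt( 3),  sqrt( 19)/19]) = [ -95.09, - 92, - 81/2,sqrt(19)/19, sqrt( 3), sqrt( 5), sqrt(10),sqrt( 13) , 55/14, sqrt ( 17), 33.66, 85*sqrt(6)/6, 61,94.52,48*sqrt(17) ]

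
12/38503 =12/38503  =  0.00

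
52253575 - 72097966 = -19844391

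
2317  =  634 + 1683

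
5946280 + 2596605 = 8542885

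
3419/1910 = 1 +1509/1910=1.79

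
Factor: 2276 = 2^2 * 569^1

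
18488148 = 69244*267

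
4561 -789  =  3772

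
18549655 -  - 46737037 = 65286692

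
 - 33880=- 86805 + 52925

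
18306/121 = 18306/121 = 151.29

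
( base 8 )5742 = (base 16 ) be2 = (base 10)3042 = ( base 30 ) 3BC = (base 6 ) 22030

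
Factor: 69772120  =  2^3*5^1*11^1*158573^1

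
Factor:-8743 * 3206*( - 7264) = 2^6*  7^2*227^1*229^1 *1249^1  =  203610341312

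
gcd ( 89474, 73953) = 913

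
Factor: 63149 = 63149^1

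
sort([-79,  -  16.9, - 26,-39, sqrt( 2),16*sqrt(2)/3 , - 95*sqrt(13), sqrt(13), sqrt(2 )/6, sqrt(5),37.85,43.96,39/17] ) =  [ - 95 * sqrt( 13), - 79,-39,-26 ,  -  16.9, sqrt(2) /6,sqrt( 2), sqrt(5), 39/17, sqrt ( 13), 16*sqrt( 2 )/3, 37.85 , 43.96]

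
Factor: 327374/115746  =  857/303 = 3^(-1 ) *101^( - 1)*857^1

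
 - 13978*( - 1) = 13978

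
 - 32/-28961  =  32/28961 = 0.00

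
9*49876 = 448884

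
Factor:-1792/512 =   -  7/2=-2^ ( - 1)*7^1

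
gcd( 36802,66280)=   2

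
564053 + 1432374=1996427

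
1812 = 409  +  1403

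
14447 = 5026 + 9421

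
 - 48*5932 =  - 284736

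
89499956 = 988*90587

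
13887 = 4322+9565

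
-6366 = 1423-7789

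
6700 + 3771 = 10471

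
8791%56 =55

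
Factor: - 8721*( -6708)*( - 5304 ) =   -  2^5*3^5 * 13^2*17^2 *19^1*43^1 =- 310286482272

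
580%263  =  54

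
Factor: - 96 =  - 2^5*3^1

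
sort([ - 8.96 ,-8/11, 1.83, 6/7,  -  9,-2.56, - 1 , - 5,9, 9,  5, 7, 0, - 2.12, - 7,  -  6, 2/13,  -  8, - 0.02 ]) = [ - 9, - 8.96, - 8,-7,  -  6, - 5, - 2.56,  -  2.12,- 1 , - 8/11,-0.02, 0, 2/13,6/7 , 1.83, 5, 7, 9, 9] 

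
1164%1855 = 1164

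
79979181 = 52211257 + 27767924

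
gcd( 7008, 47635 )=1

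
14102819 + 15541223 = 29644042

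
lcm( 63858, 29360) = 2554320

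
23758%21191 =2567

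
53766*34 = 1828044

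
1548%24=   12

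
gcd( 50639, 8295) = 79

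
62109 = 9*6901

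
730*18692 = 13645160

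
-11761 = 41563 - 53324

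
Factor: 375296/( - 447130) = - 256/305  =  -  2^8*5^( - 1)*61^( - 1 ) 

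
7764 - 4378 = 3386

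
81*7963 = 645003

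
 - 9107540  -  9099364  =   - 18206904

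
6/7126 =3/3563 = 0.00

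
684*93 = 63612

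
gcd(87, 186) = 3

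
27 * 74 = 1998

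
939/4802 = 939/4802 = 0.20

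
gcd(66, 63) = 3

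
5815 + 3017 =8832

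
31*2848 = 88288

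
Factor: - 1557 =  - 3^2*173^1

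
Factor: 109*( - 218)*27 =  - 641574 = - 2^1*3^3*109^2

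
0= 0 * 944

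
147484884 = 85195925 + 62288959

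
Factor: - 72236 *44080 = - 3184162880= - 2^6*5^1*19^1*29^1*18059^1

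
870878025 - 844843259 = 26034766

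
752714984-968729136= -216014152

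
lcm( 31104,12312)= 590976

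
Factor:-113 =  - 113^1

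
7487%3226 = 1035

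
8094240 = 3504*2310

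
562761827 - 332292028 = 230469799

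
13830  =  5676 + 8154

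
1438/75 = 19+13/75 = 19.17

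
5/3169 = 5/3169 = 0.00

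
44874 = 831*54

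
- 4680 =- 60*78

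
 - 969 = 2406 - 3375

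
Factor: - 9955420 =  - 2^2 *5^1*497771^1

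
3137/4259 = 3137/4259=0.74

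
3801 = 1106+2695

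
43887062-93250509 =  - 49363447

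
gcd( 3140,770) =10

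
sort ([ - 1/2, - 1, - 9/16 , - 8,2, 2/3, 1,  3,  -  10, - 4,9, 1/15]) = [ - 10, - 8,  -  4 , - 1,-9/16 , - 1/2,1/15, 2/3, 1 , 2,3,9 ]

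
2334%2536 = 2334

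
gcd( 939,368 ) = 1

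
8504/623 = 13 + 405/623 = 13.65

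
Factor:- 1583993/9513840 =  - 2^( - 4)*3^( - 1 )*5^( - 1)*7^( - 2)*229^1*809^( - 1)*6917^1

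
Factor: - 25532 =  -2^2 *13^1*491^1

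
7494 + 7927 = 15421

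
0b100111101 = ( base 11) 269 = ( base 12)225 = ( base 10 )317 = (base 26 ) C5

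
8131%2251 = 1378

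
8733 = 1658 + 7075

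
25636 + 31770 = 57406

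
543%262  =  19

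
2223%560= 543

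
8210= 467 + 7743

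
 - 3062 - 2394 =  - 5456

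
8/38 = 4/19 = 0.21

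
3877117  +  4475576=8352693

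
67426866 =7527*8958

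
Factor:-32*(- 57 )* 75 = 2^5*3^2*5^2 * 19^1 = 136800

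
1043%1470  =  1043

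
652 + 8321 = 8973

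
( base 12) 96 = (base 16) 72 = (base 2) 1110010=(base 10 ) 114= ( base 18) 66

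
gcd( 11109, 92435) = 7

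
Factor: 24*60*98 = 2^6 * 3^2 * 5^1*7^2=141120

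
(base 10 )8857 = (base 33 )84d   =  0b10001010011001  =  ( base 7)34552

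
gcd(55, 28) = 1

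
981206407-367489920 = 613716487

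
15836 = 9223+6613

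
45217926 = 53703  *842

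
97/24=97/24 = 4.04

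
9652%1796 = 672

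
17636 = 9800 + 7836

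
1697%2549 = 1697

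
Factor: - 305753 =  - 7^1*31^1*1409^1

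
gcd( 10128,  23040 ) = 48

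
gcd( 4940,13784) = 4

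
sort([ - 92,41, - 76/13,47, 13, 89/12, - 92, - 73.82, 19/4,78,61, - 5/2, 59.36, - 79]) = [ - 92, - 92,-79, - 73.82, - 76/13, -5/2,19/4 , 89/12,13, 41  ,  47, 59.36, 61, 78 ] 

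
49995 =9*5555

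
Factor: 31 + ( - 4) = 3^3 =27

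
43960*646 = 28398160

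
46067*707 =32569369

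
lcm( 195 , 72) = 4680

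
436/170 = 218/85 = 2.56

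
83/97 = 83/97 = 0.86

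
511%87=76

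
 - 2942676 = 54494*( - 54) 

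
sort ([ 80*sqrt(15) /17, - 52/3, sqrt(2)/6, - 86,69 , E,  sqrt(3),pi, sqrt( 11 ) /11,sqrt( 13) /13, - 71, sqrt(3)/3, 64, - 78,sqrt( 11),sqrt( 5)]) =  [ - 86, - 78 , - 71, - 52/3, sqrt (2 )/6, sqrt(13 )/13, sqrt( 11 )/11 , sqrt(3 )/3, sqrt( 3 ), sqrt(5 ),E,pi, sqrt(11 ), 80*sqrt( 15 )/17,64 , 69]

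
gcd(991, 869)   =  1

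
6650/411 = 16 + 74/411 = 16.18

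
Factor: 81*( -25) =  - 2025= - 3^4*5^2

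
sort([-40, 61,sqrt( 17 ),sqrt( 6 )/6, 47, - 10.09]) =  [-40 , - 10.09,sqrt( 6 )/6, sqrt( 17), 47,61] 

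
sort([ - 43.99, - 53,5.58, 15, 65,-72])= [ - 72, - 53, - 43.99,5.58,15,65 ]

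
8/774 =4/387  =  0.01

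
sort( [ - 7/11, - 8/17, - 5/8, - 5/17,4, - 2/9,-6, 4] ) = [ - 6, - 7/11, - 5/8, - 8/17, - 5/17,-2/9,  4, 4 ]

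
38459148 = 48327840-9868692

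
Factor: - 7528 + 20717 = 11^2*109^1=   13189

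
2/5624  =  1/2812=0.00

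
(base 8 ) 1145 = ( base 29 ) l4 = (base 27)mj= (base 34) i1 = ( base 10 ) 613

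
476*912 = 434112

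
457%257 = 200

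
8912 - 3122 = 5790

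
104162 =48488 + 55674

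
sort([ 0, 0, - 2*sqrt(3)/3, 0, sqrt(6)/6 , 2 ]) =[  -  2*sqrt(3 )/3 , 0, 0, 0 , sqrt(6 ) /6 , 2 ] 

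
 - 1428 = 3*( - 476) 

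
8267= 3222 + 5045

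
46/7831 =46/7831= 0.01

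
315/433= 315/433= 0.73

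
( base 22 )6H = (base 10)149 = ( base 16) 95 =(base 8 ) 225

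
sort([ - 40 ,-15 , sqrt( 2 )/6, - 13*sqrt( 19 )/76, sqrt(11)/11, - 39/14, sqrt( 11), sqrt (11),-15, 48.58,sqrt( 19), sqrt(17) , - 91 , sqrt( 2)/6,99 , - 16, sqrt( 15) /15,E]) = [ - 91, - 40, - 16, - 15,-15,- 39/14, - 13*sqrt( 19) /76 , sqrt(2) /6,  sqrt(2 )/6, sqrt( 15)/15,  sqrt( 11 ) /11,E, sqrt( 11),sqrt( 11 ),sqrt( 17), sqrt(19 ), 48.58, 99 ]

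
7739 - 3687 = 4052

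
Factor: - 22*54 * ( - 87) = 103356 = 2^2 * 3^4*11^1*29^1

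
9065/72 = 125 + 65/72 = 125.90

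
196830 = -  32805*( - 6 ) 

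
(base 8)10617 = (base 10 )4495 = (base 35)3NF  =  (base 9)6144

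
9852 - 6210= 3642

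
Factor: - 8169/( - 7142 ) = 2^( - 1 )*3^1 * 7^1*389^1*3571^( - 1)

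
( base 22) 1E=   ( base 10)36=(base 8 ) 44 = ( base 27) 19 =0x24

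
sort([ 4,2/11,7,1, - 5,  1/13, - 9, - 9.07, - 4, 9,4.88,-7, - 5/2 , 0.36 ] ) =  [ - 9.07,  -  9, - 7,-5,-4,  -  5/2,1/13  ,  2/11,0.36,  1, 4 , 4.88, 7,9]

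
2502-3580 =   -  1078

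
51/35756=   51/35756 = 0.00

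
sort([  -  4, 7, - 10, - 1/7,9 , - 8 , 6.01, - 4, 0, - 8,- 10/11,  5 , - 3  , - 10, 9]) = [ - 10, - 10, - 8 , - 8, - 4,-4,-3, - 10/11, - 1/7, 0,5,6.01, 7 , 9,9]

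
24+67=91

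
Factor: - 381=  - 3^1*127^1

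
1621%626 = 369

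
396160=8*49520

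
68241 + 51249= 119490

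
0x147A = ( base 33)4qs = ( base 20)d22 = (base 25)89H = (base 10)5242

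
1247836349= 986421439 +261414910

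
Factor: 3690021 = 3^1*233^1*5279^1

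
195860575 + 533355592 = 729216167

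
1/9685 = 1/9685 = 0.00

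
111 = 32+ 79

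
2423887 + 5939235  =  8363122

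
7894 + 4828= 12722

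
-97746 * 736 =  - 71941056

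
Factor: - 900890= - 2^1*5^1*90089^1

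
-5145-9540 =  - 14685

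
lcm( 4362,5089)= 30534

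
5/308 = 5/308 = 0.02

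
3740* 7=26180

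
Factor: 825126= 2^1*3^1*113^1*1217^1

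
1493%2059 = 1493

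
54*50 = 2700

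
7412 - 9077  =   - 1665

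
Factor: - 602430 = -2^1*3^1*5^1*43^1*467^1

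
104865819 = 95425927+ 9439892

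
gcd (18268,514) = 2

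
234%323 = 234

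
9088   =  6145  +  2943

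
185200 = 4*46300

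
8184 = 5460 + 2724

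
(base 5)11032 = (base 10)767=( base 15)362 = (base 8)1377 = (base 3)1001102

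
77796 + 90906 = 168702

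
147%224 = 147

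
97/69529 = 97/69529 = 0.00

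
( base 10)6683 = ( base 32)6gr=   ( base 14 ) 2615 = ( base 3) 100011112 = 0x1a1b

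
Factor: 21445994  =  2^1*2647^1 * 4051^1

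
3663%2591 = 1072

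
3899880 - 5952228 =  - 2052348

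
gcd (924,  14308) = 28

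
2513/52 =48 + 17/52 = 48.33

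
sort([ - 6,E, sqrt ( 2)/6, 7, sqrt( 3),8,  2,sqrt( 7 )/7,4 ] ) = [ - 6,sqrt( 2)/6, sqrt(7)/7,sqrt( 3 ), 2,E , 4, 7,8]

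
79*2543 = 200897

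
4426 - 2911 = 1515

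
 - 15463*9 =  - 139167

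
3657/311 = 11 + 236/311 = 11.76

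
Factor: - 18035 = -5^1* 3607^1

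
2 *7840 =15680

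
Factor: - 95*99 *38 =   -  2^1 * 3^2 * 5^1 * 11^1*19^2 = - 357390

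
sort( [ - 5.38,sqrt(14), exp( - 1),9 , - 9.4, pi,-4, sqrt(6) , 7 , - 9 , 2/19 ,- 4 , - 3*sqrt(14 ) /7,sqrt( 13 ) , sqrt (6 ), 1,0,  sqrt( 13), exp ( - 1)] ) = [-9.4, - 9, - 5.38,- 4,  -  4, -3*sqrt (14) /7,0, 2/19,exp( - 1), exp( - 1), 1,sqrt( 6),sqrt( 6),  pi,sqrt( 13 ),sqrt(13), sqrt( 14), 7,9] 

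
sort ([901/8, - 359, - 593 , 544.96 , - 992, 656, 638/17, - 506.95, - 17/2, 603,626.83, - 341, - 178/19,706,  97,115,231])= [ - 992, - 593, -506.95, - 359, - 341, - 178/19, - 17/2, 638/17 , 97, 901/8,115,231, 544.96,603,626.83,656,706 ] 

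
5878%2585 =708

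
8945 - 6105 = 2840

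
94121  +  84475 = 178596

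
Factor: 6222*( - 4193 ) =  - 26088846 = - 2^1*3^1*7^1*17^1*61^1 * 599^1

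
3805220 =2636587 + 1168633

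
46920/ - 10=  - 4692+0/1 = -4692.00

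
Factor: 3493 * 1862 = 2^1  *  7^3*19^1*499^1  =  6503966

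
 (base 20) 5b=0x6F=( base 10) 111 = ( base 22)51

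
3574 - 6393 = - 2819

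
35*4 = 140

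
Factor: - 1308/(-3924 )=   3^( - 1 ) = 1/3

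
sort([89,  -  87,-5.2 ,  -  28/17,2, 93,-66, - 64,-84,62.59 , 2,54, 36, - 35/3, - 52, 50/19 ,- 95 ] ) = [-95, - 87, -84, - 66, - 64,-52,- 35/3,-5.2 ,-28/17, 2,2, 50/19,36,54, 62.59, 89, 93 ]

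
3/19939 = 3/19939= 0.00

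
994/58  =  17  +  4/29 = 17.14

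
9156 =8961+195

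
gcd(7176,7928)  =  8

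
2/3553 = 2/3553 = 0.00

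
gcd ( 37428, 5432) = 4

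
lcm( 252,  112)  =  1008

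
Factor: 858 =2^1*3^1 * 11^1*13^1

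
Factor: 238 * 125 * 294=8746500 = 2^2*3^1*5^3*7^3 * 17^1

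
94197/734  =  94197/734 = 128.33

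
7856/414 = 3928/207 =18.98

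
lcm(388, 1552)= 1552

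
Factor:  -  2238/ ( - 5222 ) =3/7=3^1*7^( - 1) 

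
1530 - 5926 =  - 4396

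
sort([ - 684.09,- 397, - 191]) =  [ - 684.09, - 397, - 191 ]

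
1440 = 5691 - 4251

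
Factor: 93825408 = 2^7*3^1 * 163^1*1499^1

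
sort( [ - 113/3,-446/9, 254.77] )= [-446/9, - 113/3,254.77 ]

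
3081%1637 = 1444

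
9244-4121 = 5123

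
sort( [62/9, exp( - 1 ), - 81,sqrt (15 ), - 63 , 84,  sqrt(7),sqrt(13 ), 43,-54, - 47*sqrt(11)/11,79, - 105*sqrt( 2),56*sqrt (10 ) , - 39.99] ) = [ - 105*sqrt(2 ) , - 81, - 63, - 54, - 39.99, - 47*sqrt(  11 )/11, exp(  -  1 ),  sqrt(7 ),sqrt(13 ),  sqrt(15 ), 62/9, 43, 79 , 84 , 56*sqrt( 10)]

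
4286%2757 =1529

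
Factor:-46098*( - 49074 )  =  2^2*3^3 * 13^1 * 197^1*8179^1 = 2262213252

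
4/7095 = 4/7095= 0.00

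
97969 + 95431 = 193400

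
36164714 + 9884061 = 46048775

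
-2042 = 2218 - 4260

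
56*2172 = 121632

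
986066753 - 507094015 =478972738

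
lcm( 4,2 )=4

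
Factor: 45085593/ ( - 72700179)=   -  7^1*1291^1*1663^1*24233393^( - 1) = - 15028531/24233393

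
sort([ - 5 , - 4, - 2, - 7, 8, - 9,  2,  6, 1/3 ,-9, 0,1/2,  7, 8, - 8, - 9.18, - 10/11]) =[  -  9.18, - 9, - 9, - 8, -7, - 5 , - 4, - 2 ,- 10/11 , 0,1/3, 1/2,2, 6, 7,8, 8 ] 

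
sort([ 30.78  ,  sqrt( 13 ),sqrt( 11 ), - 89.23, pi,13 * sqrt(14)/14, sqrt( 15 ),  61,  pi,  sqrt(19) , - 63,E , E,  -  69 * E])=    [  -  69*E,-89.23, - 63,E,  E , pi,pi , sqrt (11 ), 13*sqrt( 14 )/14, sqrt( 13),  sqrt ( 15 ),  sqrt( 19 ), 30.78, 61 ]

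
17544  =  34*516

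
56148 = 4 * 14037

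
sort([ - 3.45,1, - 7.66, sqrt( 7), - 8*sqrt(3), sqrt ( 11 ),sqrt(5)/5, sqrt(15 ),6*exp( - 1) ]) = [-8*sqrt(3 ),- 7.66 , - 3.45, sqrt(5 ) /5, 1, 6*exp( - 1 ),  sqrt( 7) , sqrt( 11), sqrt(15)]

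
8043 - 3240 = 4803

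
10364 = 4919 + 5445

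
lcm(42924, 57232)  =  171696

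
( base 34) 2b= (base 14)59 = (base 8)117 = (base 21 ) 3g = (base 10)79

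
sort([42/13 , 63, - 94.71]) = [ - 94.71,42/13,63]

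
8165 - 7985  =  180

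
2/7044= 1/3522=0.00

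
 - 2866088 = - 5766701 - - 2900613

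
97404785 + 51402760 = 148807545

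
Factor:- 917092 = -2^2*11^1*19^1*1097^1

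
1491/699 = 497/233 = 2.13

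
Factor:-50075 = - 5^2*2003^1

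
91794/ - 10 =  - 45897/5 = - 9179.40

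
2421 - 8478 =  - 6057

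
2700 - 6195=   -  3495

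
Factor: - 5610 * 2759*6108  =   - 2^3*3^2*5^1*11^1*17^1 *31^1*89^1* 509^1 =- 94539562920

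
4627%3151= 1476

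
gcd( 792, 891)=99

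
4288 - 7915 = -3627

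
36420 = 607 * 60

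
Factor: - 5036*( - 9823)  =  2^2*11^1*19^1*47^1*1259^1 = 49468628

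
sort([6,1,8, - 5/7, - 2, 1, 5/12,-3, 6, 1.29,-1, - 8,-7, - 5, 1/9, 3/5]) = [  -  8, - 7,-5,-3,-2, - 1,-5/7, 1/9, 5/12,3/5,1, 1,1.29, 6,6,  8]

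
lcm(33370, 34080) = 1601760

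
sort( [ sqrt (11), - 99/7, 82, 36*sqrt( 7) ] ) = [ - 99/7, sqrt( 11 ), 82, 36*sqrt( 7 )] 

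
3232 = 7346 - 4114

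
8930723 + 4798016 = 13728739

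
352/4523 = 352/4523 =0.08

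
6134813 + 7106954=13241767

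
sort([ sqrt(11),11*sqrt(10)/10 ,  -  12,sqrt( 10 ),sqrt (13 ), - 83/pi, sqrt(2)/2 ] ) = [ - 83/pi,-12 , sqrt( 2) /2, sqrt(10), sqrt(11 ), 11*sqrt(10) /10, sqrt( 13 ) ]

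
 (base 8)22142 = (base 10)9314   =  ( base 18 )1ad8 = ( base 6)111042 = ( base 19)16F4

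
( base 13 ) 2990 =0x1790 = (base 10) 6032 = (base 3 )22021102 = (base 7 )23405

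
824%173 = 132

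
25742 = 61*422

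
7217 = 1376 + 5841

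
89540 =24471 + 65069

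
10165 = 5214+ 4951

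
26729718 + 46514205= 73243923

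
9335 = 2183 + 7152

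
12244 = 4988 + 7256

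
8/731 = 8/731 = 0.01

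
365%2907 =365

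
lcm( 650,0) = 0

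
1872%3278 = 1872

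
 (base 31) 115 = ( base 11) 827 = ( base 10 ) 997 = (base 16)3e5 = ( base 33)u7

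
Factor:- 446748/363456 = - 59/48 = - 2^(-4) * 3^( - 1 )*59^1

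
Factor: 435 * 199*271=3^1*5^1 * 29^1*199^1*271^1=23459115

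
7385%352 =345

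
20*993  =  19860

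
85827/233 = 85827/233=368.36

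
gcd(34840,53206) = 2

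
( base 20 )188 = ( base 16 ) 238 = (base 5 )4233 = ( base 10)568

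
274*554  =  151796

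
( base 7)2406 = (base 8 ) 1570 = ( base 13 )534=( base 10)888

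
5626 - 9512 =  - 3886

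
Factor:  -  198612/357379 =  - 2^2*3^4*11^ ( - 1 )*53^( - 1) = - 324/583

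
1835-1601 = 234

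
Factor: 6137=17^1 * 19^2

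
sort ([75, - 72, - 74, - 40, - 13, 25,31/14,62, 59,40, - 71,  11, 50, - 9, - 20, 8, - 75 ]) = [ - 75, - 74,-72,-71, - 40, - 20, - 13 , - 9, 31/14,8 , 11, 25, 40, 50, 59, 62 , 75]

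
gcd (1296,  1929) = 3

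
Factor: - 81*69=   -  5589 = -3^5*23^1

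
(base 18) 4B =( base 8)123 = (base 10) 83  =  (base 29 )2p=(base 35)2d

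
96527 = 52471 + 44056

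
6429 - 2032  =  4397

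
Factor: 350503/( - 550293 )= - 3^(  -  1 )*59^ ( - 1)*3109^( - 1) * 350503^1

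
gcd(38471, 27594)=73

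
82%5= 2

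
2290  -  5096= -2806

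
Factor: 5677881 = 3^1 * 11^1 * 17^1*29^1*349^1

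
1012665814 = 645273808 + 367392006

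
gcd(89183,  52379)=1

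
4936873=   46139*107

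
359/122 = 359/122 = 2.94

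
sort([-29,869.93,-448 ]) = [ - 448, -29, 869.93]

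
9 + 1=10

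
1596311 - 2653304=-1056993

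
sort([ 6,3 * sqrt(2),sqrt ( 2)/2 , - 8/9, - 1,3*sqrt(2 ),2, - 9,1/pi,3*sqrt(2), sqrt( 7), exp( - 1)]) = [ - 9,  -  1 , - 8/9, 1/pi,exp(-1), sqrt(2) /2 , 2,sqrt( 7),3*sqrt(2),3*sqrt(2),  3*sqrt(2), 6 ] 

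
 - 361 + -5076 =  - 5437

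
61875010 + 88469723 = 150344733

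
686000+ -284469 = 401531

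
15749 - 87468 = - 71719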